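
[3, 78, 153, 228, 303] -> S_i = 3 + 75*i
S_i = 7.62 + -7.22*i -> [7.62, 0.4, -6.82, -14.04, -21.26]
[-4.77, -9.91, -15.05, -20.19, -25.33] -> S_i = -4.77 + -5.14*i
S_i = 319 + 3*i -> [319, 322, 325, 328, 331]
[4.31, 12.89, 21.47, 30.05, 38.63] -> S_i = 4.31 + 8.58*i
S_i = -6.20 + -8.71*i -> [-6.2, -14.91, -23.62, -32.33, -41.04]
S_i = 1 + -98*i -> [1, -97, -195, -293, -391]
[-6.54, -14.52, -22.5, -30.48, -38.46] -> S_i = -6.54 + -7.98*i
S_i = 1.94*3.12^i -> [1.94, 6.05, 18.88, 58.92, 183.83]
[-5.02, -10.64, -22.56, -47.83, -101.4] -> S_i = -5.02*2.12^i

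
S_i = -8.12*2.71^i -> [-8.12, -22.01, -59.63, -161.61, -437.96]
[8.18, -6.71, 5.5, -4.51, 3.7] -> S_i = 8.18*(-0.82)^i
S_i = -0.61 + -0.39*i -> [-0.61, -1.0, -1.39, -1.78, -2.17]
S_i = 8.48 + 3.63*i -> [8.48, 12.11, 15.74, 19.37, 23.0]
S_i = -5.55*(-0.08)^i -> [-5.55, 0.44, -0.04, 0.0, -0.0]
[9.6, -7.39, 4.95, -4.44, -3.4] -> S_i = Random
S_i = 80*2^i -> [80, 160, 320, 640, 1280]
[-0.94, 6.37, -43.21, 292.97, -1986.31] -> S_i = -0.94*(-6.78)^i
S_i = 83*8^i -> [83, 664, 5312, 42496, 339968]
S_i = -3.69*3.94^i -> [-3.69, -14.54, -57.28, -225.69, -889.22]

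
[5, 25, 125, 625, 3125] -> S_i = 5*5^i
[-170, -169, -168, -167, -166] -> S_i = -170 + 1*i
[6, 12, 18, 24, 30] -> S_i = 6 + 6*i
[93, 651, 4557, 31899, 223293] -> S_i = 93*7^i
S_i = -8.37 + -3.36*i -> [-8.37, -11.73, -15.09, -18.45, -21.81]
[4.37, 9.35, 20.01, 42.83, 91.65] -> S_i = 4.37*2.14^i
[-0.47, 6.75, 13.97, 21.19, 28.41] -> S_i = -0.47 + 7.22*i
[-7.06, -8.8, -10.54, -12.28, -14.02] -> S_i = -7.06 + -1.74*i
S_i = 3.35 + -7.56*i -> [3.35, -4.21, -11.77, -19.33, -26.89]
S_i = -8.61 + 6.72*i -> [-8.61, -1.89, 4.83, 11.55, 18.27]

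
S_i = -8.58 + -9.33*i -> [-8.58, -17.91, -27.24, -36.57, -45.9]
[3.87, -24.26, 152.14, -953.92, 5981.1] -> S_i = 3.87*(-6.27)^i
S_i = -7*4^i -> [-7, -28, -112, -448, -1792]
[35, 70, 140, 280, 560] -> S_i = 35*2^i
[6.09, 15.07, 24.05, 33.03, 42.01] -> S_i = 6.09 + 8.98*i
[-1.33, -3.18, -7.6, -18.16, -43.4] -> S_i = -1.33*2.39^i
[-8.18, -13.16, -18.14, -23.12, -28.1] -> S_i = -8.18 + -4.98*i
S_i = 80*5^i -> [80, 400, 2000, 10000, 50000]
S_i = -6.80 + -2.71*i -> [-6.8, -9.51, -12.22, -14.93, -17.64]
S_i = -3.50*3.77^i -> [-3.5, -13.2, -49.75, -187.54, -707.02]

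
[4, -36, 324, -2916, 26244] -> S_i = 4*-9^i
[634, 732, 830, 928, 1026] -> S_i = 634 + 98*i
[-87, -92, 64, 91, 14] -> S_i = Random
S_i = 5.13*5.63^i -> [5.13, 28.88, 162.61, 915.47, 5154.08]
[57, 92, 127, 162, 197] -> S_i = 57 + 35*i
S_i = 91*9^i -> [91, 819, 7371, 66339, 597051]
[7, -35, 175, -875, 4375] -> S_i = 7*-5^i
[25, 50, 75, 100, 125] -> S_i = 25 + 25*i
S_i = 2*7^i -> [2, 14, 98, 686, 4802]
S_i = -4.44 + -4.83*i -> [-4.44, -9.27, -14.1, -18.93, -23.76]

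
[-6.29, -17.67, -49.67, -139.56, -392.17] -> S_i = -6.29*2.81^i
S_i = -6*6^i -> [-6, -36, -216, -1296, -7776]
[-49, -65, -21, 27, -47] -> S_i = Random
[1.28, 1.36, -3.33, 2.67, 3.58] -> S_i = Random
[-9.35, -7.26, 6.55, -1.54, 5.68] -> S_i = Random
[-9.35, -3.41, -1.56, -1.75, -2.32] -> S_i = Random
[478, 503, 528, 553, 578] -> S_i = 478 + 25*i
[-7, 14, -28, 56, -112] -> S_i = -7*-2^i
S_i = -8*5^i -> [-8, -40, -200, -1000, -5000]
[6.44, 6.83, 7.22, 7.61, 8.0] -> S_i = 6.44 + 0.39*i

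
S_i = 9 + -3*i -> [9, 6, 3, 0, -3]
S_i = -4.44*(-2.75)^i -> [-4.44, 12.21, -33.58, 92.34, -253.93]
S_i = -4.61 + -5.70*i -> [-4.61, -10.31, -16.01, -21.71, -27.41]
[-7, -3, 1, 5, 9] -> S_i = -7 + 4*i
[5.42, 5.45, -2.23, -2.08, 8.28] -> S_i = Random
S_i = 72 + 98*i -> [72, 170, 268, 366, 464]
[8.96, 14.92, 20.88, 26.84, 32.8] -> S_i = 8.96 + 5.96*i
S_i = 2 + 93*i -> [2, 95, 188, 281, 374]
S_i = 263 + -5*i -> [263, 258, 253, 248, 243]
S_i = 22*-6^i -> [22, -132, 792, -4752, 28512]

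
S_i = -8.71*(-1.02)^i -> [-8.71, 8.88, -9.06, 9.24, -9.43]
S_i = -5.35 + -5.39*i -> [-5.35, -10.74, -16.13, -21.52, -26.91]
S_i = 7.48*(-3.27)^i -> [7.48, -24.46, 79.98, -261.54, 855.25]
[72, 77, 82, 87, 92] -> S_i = 72 + 5*i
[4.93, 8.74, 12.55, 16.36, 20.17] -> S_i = 4.93 + 3.81*i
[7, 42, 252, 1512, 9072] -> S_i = 7*6^i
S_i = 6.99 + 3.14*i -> [6.99, 10.13, 13.27, 16.41, 19.55]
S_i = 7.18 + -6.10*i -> [7.18, 1.08, -5.02, -11.12, -17.22]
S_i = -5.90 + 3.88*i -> [-5.9, -2.02, 1.86, 5.74, 9.62]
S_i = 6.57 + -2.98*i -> [6.57, 3.59, 0.61, -2.37, -5.35]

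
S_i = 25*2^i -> [25, 50, 100, 200, 400]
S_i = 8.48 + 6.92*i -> [8.48, 15.4, 22.32, 29.24, 36.16]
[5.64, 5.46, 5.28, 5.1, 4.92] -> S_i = 5.64 + -0.18*i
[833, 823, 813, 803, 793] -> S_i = 833 + -10*i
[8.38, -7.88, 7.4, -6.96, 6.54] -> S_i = 8.38*(-0.94)^i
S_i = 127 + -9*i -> [127, 118, 109, 100, 91]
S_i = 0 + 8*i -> [0, 8, 16, 24, 32]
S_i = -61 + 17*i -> [-61, -44, -27, -10, 7]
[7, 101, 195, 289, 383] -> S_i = 7 + 94*i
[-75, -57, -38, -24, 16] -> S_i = Random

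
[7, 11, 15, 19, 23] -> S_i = 7 + 4*i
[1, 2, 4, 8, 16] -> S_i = 1*2^i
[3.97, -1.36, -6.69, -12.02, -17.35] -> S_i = 3.97 + -5.33*i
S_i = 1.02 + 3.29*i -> [1.02, 4.31, 7.6, 10.89, 14.18]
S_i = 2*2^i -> [2, 4, 8, 16, 32]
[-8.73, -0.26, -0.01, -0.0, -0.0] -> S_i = -8.73*0.03^i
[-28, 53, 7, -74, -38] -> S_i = Random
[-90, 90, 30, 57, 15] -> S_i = Random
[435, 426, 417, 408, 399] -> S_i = 435 + -9*i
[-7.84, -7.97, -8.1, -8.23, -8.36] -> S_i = -7.84 + -0.13*i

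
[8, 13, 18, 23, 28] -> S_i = 8 + 5*i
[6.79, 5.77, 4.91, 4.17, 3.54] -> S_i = 6.79*0.85^i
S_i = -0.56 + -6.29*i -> [-0.56, -6.85, -13.14, -19.43, -25.72]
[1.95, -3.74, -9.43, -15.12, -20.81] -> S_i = 1.95 + -5.69*i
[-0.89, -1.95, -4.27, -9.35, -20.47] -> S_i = -0.89*2.19^i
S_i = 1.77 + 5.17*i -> [1.77, 6.94, 12.11, 17.28, 22.45]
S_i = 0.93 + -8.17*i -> [0.93, -7.24, -15.41, -23.58, -31.75]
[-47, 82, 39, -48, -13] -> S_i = Random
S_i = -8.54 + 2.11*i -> [-8.54, -6.43, -4.32, -2.21, -0.1]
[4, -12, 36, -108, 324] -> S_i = 4*-3^i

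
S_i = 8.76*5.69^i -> [8.76, 49.84, 283.61, 1613.77, 9182.34]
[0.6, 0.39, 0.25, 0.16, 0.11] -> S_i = 0.60*0.65^i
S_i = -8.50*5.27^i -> [-8.5, -44.79, -236.07, -1244.09, -6556.34]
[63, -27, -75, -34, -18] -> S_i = Random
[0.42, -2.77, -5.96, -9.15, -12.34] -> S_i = 0.42 + -3.19*i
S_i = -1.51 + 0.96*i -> [-1.51, -0.55, 0.41, 1.37, 2.33]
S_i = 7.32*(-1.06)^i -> [7.32, -7.76, 8.22, -8.72, 9.24]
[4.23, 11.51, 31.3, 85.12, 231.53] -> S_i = 4.23*2.72^i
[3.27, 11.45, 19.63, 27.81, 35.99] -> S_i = 3.27 + 8.18*i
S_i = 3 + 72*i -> [3, 75, 147, 219, 291]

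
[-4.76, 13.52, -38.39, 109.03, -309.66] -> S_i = -4.76*(-2.84)^i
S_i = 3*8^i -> [3, 24, 192, 1536, 12288]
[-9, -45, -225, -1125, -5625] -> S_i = -9*5^i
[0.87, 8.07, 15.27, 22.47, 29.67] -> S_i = 0.87 + 7.20*i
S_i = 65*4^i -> [65, 260, 1040, 4160, 16640]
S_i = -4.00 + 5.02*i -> [-4.0, 1.02, 6.04, 11.06, 16.08]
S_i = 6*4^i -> [6, 24, 96, 384, 1536]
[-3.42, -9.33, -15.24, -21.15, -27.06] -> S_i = -3.42 + -5.91*i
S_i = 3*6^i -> [3, 18, 108, 648, 3888]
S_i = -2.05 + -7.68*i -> [-2.05, -9.73, -17.41, -25.09, -32.77]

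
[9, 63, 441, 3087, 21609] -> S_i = 9*7^i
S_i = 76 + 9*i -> [76, 85, 94, 103, 112]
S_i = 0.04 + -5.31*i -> [0.04, -5.27, -10.58, -15.89, -21.2]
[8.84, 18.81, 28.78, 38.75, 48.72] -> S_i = 8.84 + 9.97*i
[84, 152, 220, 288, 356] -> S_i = 84 + 68*i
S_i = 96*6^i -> [96, 576, 3456, 20736, 124416]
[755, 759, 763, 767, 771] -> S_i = 755 + 4*i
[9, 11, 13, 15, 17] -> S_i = 9 + 2*i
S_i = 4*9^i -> [4, 36, 324, 2916, 26244]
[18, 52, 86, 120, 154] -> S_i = 18 + 34*i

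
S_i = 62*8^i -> [62, 496, 3968, 31744, 253952]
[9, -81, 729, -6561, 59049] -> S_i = 9*-9^i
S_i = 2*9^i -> [2, 18, 162, 1458, 13122]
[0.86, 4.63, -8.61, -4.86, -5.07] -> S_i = Random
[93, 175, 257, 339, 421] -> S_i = 93 + 82*i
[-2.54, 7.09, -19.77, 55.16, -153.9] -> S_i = -2.54*(-2.79)^i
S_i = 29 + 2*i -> [29, 31, 33, 35, 37]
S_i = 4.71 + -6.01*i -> [4.71, -1.3, -7.31, -13.32, -19.33]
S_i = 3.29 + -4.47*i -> [3.29, -1.18, -5.65, -10.12, -14.59]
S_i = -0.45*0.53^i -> [-0.45, -0.24, -0.13, -0.07, -0.04]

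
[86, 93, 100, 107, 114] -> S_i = 86 + 7*i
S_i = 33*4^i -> [33, 132, 528, 2112, 8448]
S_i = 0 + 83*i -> [0, 83, 166, 249, 332]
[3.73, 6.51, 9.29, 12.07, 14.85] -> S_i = 3.73 + 2.78*i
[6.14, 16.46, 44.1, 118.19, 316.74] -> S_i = 6.14*2.68^i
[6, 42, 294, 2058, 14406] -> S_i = 6*7^i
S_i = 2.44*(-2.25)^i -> [2.44, -5.49, 12.35, -27.79, 62.53]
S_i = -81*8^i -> [-81, -648, -5184, -41472, -331776]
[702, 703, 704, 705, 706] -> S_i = 702 + 1*i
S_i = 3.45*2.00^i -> [3.45, 6.9, 13.8, 27.6, 55.2]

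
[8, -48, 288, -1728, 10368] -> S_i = 8*-6^i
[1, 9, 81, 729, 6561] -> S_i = 1*9^i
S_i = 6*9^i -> [6, 54, 486, 4374, 39366]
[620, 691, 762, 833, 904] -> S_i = 620 + 71*i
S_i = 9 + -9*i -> [9, 0, -9, -18, -27]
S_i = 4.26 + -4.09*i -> [4.26, 0.17, -3.92, -8.01, -12.1]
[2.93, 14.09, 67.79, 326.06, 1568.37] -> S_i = 2.93*4.81^i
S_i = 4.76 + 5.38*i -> [4.76, 10.14, 15.52, 20.9, 26.28]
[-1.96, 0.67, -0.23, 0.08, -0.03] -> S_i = -1.96*(-0.34)^i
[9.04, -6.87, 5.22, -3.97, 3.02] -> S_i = 9.04*(-0.76)^i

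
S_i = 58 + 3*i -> [58, 61, 64, 67, 70]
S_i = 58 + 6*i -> [58, 64, 70, 76, 82]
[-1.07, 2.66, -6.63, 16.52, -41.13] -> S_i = -1.07*(-2.49)^i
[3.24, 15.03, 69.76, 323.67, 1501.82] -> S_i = 3.24*4.64^i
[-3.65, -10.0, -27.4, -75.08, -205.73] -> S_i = -3.65*2.74^i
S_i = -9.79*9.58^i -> [-9.79, -93.79, -898.49, -8607.54, -82460.27]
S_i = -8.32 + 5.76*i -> [-8.32, -2.56, 3.2, 8.96, 14.72]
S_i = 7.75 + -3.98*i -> [7.75, 3.77, -0.21, -4.19, -8.17]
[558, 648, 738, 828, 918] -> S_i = 558 + 90*i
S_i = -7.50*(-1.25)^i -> [-7.5, 9.38, -11.72, 14.65, -18.31]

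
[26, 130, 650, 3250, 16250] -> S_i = 26*5^i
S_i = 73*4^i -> [73, 292, 1168, 4672, 18688]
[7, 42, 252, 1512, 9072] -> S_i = 7*6^i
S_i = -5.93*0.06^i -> [-5.93, -0.36, -0.02, -0.0, -0.0]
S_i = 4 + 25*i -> [4, 29, 54, 79, 104]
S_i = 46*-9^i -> [46, -414, 3726, -33534, 301806]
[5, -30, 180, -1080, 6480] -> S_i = 5*-6^i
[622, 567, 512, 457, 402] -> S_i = 622 + -55*i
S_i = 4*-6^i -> [4, -24, 144, -864, 5184]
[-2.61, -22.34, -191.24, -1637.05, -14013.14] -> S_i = -2.61*8.56^i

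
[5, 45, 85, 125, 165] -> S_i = 5 + 40*i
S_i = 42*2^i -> [42, 84, 168, 336, 672]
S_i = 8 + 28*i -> [8, 36, 64, 92, 120]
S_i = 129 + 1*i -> [129, 130, 131, 132, 133]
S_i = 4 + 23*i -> [4, 27, 50, 73, 96]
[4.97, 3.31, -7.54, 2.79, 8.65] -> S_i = Random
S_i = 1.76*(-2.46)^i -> [1.76, -4.33, 10.65, -26.2, 64.45]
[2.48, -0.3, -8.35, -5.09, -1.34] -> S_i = Random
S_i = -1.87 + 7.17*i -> [-1.87, 5.3, 12.47, 19.64, 26.81]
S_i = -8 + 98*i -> [-8, 90, 188, 286, 384]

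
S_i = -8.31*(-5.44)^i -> [-8.31, 45.21, -245.92, 1337.82, -7277.74]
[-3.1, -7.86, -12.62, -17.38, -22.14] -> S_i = -3.10 + -4.76*i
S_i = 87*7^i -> [87, 609, 4263, 29841, 208887]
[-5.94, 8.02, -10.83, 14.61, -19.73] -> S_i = -5.94*(-1.35)^i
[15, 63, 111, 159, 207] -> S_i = 15 + 48*i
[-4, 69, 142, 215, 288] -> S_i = -4 + 73*i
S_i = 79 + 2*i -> [79, 81, 83, 85, 87]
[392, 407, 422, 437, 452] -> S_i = 392 + 15*i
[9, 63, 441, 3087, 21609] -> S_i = 9*7^i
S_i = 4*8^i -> [4, 32, 256, 2048, 16384]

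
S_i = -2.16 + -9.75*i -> [-2.16, -11.91, -21.66, -31.41, -41.16]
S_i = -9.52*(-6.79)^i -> [-9.52, 64.64, -438.91, 2980.21, -20235.6]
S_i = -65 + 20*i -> [-65, -45, -25, -5, 15]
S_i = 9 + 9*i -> [9, 18, 27, 36, 45]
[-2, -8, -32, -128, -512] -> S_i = -2*4^i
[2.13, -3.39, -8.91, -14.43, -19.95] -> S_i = 2.13 + -5.52*i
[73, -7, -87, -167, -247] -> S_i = 73 + -80*i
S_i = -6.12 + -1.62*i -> [-6.12, -7.74, -9.36, -10.98, -12.6]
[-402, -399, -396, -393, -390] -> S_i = -402 + 3*i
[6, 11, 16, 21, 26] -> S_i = 6 + 5*i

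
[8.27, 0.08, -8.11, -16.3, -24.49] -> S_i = 8.27 + -8.19*i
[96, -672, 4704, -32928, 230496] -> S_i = 96*-7^i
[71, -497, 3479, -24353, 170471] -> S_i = 71*-7^i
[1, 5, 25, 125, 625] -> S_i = 1*5^i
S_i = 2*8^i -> [2, 16, 128, 1024, 8192]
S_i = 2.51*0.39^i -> [2.51, 0.98, 0.38, 0.15, 0.06]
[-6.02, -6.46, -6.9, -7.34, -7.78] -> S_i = -6.02 + -0.44*i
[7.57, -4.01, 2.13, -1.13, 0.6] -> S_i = 7.57*(-0.53)^i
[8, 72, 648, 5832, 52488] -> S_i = 8*9^i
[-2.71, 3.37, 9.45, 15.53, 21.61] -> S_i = -2.71 + 6.08*i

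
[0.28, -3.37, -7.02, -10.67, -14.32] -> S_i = 0.28 + -3.65*i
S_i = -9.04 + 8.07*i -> [-9.04, -0.97, 7.1, 15.17, 23.24]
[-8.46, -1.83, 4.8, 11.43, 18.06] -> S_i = -8.46 + 6.63*i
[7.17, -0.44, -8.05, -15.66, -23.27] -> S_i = 7.17 + -7.61*i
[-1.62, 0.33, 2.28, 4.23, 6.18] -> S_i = -1.62 + 1.95*i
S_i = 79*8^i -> [79, 632, 5056, 40448, 323584]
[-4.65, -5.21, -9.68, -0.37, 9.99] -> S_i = Random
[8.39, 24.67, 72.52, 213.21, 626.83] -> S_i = 8.39*2.94^i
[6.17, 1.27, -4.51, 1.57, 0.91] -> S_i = Random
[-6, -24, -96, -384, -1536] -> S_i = -6*4^i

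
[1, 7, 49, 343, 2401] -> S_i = 1*7^i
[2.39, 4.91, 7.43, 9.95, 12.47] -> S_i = 2.39 + 2.52*i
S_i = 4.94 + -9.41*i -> [4.94, -4.47, -13.88, -23.29, -32.7]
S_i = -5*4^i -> [-5, -20, -80, -320, -1280]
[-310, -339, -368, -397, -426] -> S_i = -310 + -29*i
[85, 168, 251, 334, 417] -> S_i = 85 + 83*i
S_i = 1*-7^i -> [1, -7, 49, -343, 2401]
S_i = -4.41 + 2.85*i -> [-4.41, -1.56, 1.29, 4.14, 6.99]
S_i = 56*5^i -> [56, 280, 1400, 7000, 35000]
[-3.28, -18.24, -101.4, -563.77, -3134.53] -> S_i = -3.28*5.56^i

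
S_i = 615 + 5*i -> [615, 620, 625, 630, 635]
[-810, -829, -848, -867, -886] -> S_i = -810 + -19*i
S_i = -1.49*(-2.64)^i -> [-1.49, 3.93, -10.38, 27.42, -72.38]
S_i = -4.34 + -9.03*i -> [-4.34, -13.37, -22.4, -31.43, -40.46]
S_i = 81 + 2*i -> [81, 83, 85, 87, 89]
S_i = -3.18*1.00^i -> [-3.18, -3.18, -3.18, -3.18, -3.18]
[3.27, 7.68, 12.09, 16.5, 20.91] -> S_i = 3.27 + 4.41*i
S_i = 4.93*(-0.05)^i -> [4.93, -0.25, 0.01, -0.0, 0.0]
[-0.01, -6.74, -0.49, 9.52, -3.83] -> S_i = Random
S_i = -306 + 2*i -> [-306, -304, -302, -300, -298]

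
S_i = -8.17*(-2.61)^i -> [-8.17, 21.32, -55.65, 145.26, -379.13]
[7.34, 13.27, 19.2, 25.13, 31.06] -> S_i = 7.34 + 5.93*i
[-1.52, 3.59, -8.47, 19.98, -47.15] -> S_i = -1.52*(-2.36)^i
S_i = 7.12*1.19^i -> [7.12, 8.47, 10.08, 12.0, 14.28]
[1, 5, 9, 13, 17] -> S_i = 1 + 4*i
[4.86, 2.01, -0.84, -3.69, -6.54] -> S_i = 4.86 + -2.85*i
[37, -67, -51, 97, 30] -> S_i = Random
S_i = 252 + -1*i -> [252, 251, 250, 249, 248]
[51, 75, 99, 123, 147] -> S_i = 51 + 24*i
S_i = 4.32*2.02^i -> [4.32, 8.73, 17.63, 35.61, 71.93]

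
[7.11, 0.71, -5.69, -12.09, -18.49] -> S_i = 7.11 + -6.40*i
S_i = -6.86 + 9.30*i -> [-6.86, 2.44, 11.74, 21.04, 30.34]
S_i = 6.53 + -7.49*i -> [6.53, -0.96, -8.45, -15.94, -23.43]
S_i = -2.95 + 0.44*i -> [-2.95, -2.51, -2.07, -1.63, -1.19]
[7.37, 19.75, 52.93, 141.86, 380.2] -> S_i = 7.37*2.68^i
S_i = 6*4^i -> [6, 24, 96, 384, 1536]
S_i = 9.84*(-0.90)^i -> [9.84, -8.86, 7.97, -7.17, 6.46]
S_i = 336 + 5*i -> [336, 341, 346, 351, 356]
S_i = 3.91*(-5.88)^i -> [3.91, -22.99, 135.19, -794.89, 4673.97]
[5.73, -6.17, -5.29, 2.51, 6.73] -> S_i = Random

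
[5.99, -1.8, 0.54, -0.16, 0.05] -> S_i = 5.99*(-0.30)^i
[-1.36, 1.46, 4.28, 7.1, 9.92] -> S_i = -1.36 + 2.82*i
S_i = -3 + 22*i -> [-3, 19, 41, 63, 85]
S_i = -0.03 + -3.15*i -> [-0.03, -3.18, -6.33, -9.48, -12.63]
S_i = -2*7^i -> [-2, -14, -98, -686, -4802]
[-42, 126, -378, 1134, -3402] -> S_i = -42*-3^i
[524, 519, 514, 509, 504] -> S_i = 524 + -5*i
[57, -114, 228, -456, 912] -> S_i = 57*-2^i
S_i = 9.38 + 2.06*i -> [9.38, 11.44, 13.5, 15.56, 17.62]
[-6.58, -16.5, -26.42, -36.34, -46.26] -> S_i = -6.58 + -9.92*i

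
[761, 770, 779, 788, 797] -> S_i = 761 + 9*i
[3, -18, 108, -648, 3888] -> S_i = 3*-6^i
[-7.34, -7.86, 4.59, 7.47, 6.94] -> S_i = Random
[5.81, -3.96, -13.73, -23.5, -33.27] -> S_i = 5.81 + -9.77*i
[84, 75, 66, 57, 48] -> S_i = 84 + -9*i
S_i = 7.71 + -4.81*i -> [7.71, 2.9, -1.91, -6.72, -11.53]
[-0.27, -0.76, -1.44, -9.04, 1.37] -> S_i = Random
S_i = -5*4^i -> [-5, -20, -80, -320, -1280]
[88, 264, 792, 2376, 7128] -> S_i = 88*3^i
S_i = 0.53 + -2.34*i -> [0.53, -1.81, -4.15, -6.49, -8.83]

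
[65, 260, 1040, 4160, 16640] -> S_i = 65*4^i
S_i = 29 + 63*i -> [29, 92, 155, 218, 281]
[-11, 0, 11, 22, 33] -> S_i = -11 + 11*i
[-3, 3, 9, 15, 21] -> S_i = -3 + 6*i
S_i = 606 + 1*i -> [606, 607, 608, 609, 610]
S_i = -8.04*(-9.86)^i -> [-8.04, 79.27, -781.65, 7707.03, -75991.27]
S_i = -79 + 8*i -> [-79, -71, -63, -55, -47]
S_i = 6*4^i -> [6, 24, 96, 384, 1536]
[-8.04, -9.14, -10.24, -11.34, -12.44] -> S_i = -8.04 + -1.10*i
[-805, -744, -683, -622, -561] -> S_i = -805 + 61*i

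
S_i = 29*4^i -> [29, 116, 464, 1856, 7424]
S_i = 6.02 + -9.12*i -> [6.02, -3.1, -12.22, -21.34, -30.46]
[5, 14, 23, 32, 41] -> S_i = 5 + 9*i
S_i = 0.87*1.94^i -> [0.87, 1.69, 3.27, 6.35, 12.32]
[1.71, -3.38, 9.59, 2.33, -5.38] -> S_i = Random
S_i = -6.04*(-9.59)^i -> [-6.04, 57.92, -555.49, 5327.12, -51087.11]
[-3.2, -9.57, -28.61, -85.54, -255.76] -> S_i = -3.20*2.99^i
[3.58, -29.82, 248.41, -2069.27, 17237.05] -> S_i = 3.58*(-8.33)^i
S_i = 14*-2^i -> [14, -28, 56, -112, 224]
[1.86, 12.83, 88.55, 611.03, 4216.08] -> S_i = 1.86*6.90^i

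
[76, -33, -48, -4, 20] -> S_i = Random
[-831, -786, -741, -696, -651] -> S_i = -831 + 45*i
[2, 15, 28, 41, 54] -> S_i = 2 + 13*i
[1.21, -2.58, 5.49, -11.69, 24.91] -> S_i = 1.21*(-2.13)^i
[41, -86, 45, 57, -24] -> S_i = Random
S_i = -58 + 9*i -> [-58, -49, -40, -31, -22]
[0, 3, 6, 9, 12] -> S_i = 0 + 3*i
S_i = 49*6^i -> [49, 294, 1764, 10584, 63504]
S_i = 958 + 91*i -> [958, 1049, 1140, 1231, 1322]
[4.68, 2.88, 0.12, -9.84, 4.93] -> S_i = Random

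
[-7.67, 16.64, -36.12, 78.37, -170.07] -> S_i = -7.67*(-2.17)^i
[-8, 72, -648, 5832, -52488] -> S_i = -8*-9^i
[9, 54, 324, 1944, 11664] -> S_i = 9*6^i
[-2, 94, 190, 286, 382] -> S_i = -2 + 96*i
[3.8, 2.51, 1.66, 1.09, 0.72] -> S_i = 3.80*0.66^i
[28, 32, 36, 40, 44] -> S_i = 28 + 4*i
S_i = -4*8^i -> [-4, -32, -256, -2048, -16384]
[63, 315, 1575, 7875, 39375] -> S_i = 63*5^i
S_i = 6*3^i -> [6, 18, 54, 162, 486]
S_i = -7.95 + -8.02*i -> [-7.95, -15.97, -23.99, -32.01, -40.03]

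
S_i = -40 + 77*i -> [-40, 37, 114, 191, 268]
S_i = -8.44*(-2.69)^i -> [-8.44, 22.7, -61.07, 164.29, -441.93]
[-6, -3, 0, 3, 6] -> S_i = -6 + 3*i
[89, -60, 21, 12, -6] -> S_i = Random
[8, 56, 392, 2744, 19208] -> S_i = 8*7^i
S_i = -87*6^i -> [-87, -522, -3132, -18792, -112752]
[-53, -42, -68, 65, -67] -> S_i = Random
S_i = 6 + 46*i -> [6, 52, 98, 144, 190]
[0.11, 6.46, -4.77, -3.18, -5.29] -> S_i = Random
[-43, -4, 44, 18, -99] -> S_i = Random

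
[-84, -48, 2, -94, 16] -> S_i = Random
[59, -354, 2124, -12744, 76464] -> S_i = 59*-6^i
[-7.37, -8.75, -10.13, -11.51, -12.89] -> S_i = -7.37 + -1.38*i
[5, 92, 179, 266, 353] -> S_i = 5 + 87*i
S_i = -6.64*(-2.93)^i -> [-6.64, 19.46, -57.0, 167.02, -489.37]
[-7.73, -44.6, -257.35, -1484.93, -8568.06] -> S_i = -7.73*5.77^i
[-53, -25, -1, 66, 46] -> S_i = Random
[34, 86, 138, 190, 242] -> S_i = 34 + 52*i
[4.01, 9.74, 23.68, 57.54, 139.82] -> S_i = 4.01*2.43^i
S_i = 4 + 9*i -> [4, 13, 22, 31, 40]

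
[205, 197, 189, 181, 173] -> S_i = 205 + -8*i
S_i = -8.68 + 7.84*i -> [-8.68, -0.84, 7.0, 14.84, 22.68]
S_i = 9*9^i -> [9, 81, 729, 6561, 59049]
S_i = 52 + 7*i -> [52, 59, 66, 73, 80]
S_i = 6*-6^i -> [6, -36, 216, -1296, 7776]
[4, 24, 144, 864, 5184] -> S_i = 4*6^i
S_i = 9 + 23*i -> [9, 32, 55, 78, 101]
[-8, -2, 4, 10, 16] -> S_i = -8 + 6*i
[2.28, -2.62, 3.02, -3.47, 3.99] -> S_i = 2.28*(-1.15)^i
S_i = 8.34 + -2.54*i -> [8.34, 5.8, 3.26, 0.72, -1.82]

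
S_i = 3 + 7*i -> [3, 10, 17, 24, 31]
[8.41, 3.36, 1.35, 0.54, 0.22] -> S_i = 8.41*0.40^i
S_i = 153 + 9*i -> [153, 162, 171, 180, 189]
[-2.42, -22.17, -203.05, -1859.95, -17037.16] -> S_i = -2.42*9.16^i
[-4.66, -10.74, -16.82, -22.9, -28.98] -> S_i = -4.66 + -6.08*i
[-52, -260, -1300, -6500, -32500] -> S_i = -52*5^i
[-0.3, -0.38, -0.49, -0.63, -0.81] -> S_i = -0.30*1.28^i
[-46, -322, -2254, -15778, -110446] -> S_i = -46*7^i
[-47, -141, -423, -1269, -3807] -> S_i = -47*3^i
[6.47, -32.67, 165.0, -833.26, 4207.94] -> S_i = 6.47*(-5.05)^i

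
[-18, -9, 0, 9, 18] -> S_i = -18 + 9*i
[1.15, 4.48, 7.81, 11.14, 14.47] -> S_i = 1.15 + 3.33*i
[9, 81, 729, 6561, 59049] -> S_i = 9*9^i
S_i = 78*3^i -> [78, 234, 702, 2106, 6318]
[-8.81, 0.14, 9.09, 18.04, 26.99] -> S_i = -8.81 + 8.95*i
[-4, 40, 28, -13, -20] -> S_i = Random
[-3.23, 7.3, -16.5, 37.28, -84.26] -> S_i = -3.23*(-2.26)^i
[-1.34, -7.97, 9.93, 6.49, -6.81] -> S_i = Random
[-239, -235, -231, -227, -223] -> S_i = -239 + 4*i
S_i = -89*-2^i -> [-89, 178, -356, 712, -1424]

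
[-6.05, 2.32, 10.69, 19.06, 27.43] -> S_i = -6.05 + 8.37*i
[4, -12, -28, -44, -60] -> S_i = 4 + -16*i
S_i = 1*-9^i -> [1, -9, 81, -729, 6561]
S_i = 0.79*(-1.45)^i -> [0.79, -1.15, 1.66, -2.41, 3.49]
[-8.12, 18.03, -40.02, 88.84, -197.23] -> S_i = -8.12*(-2.22)^i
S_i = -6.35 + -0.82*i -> [-6.35, -7.17, -7.99, -8.81, -9.63]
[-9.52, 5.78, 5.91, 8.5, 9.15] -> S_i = Random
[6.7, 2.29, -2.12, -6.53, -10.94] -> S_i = 6.70 + -4.41*i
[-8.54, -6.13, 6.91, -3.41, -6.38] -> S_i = Random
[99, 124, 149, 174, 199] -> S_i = 99 + 25*i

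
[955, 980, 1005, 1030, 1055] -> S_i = 955 + 25*i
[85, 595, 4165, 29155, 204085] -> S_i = 85*7^i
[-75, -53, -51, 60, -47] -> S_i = Random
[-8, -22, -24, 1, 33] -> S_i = Random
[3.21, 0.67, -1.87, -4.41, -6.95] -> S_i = 3.21 + -2.54*i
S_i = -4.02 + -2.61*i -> [-4.02, -6.63, -9.24, -11.85, -14.46]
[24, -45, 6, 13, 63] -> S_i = Random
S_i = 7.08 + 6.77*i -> [7.08, 13.85, 20.62, 27.39, 34.16]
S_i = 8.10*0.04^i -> [8.1, 0.32, 0.01, 0.0, 0.0]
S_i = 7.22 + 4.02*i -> [7.22, 11.24, 15.26, 19.28, 23.3]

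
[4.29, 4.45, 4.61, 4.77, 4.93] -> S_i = 4.29 + 0.16*i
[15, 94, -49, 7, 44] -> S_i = Random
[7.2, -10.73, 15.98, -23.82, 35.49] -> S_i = 7.20*(-1.49)^i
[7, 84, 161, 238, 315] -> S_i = 7 + 77*i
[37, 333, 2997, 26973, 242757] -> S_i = 37*9^i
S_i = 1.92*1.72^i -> [1.92, 3.3, 5.68, 9.77, 16.8]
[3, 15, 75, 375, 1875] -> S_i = 3*5^i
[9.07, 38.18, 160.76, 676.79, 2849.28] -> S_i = 9.07*4.21^i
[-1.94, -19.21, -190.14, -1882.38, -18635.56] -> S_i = -1.94*9.90^i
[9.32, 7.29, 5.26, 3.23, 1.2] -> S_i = 9.32 + -2.03*i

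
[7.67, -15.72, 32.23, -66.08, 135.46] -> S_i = 7.67*(-2.05)^i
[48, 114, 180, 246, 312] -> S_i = 48 + 66*i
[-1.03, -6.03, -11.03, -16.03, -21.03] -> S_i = -1.03 + -5.00*i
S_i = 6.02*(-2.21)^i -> [6.02, -13.3, 29.4, -64.98, 143.6]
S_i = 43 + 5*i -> [43, 48, 53, 58, 63]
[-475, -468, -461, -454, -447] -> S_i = -475 + 7*i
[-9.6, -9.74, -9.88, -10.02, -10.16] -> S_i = -9.60 + -0.14*i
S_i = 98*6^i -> [98, 588, 3528, 21168, 127008]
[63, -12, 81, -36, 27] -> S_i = Random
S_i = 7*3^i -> [7, 21, 63, 189, 567]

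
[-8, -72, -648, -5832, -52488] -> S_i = -8*9^i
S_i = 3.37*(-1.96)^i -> [3.37, -6.61, 12.95, -25.37, 49.73]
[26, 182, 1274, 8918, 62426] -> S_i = 26*7^i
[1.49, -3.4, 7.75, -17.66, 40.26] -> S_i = 1.49*(-2.28)^i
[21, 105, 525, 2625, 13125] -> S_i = 21*5^i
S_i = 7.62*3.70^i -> [7.62, 28.19, 104.32, 385.98, 1428.11]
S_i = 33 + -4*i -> [33, 29, 25, 21, 17]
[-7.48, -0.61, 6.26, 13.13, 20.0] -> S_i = -7.48 + 6.87*i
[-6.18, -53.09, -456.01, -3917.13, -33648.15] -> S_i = -6.18*8.59^i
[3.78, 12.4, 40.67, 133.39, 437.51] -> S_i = 3.78*3.28^i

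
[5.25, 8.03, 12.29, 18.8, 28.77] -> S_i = 5.25*1.53^i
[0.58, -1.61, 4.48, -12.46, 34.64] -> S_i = 0.58*(-2.78)^i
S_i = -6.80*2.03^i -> [-6.8, -13.8, -28.02, -56.88, -115.48]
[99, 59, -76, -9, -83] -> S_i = Random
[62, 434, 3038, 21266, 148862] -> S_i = 62*7^i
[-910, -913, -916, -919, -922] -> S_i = -910 + -3*i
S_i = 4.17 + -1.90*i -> [4.17, 2.27, 0.37, -1.53, -3.43]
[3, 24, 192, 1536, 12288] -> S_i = 3*8^i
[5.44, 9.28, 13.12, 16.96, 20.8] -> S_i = 5.44 + 3.84*i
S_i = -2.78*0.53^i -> [-2.78, -1.47, -0.78, -0.41, -0.22]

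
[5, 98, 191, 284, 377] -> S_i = 5 + 93*i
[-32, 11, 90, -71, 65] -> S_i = Random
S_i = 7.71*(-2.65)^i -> [7.71, -20.43, 54.14, -143.48, 380.22]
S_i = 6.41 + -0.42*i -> [6.41, 5.99, 5.57, 5.15, 4.73]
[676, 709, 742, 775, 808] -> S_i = 676 + 33*i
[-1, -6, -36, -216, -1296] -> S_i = -1*6^i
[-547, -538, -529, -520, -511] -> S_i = -547 + 9*i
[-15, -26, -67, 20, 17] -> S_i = Random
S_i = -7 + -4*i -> [-7, -11, -15, -19, -23]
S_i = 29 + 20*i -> [29, 49, 69, 89, 109]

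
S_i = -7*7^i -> [-7, -49, -343, -2401, -16807]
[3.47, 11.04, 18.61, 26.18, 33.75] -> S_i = 3.47 + 7.57*i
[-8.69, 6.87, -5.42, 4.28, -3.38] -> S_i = -8.69*(-0.79)^i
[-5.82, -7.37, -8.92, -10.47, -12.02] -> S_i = -5.82 + -1.55*i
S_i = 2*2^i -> [2, 4, 8, 16, 32]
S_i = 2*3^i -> [2, 6, 18, 54, 162]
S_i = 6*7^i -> [6, 42, 294, 2058, 14406]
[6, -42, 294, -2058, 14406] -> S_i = 6*-7^i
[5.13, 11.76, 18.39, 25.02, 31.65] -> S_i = 5.13 + 6.63*i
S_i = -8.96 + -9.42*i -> [-8.96, -18.38, -27.8, -37.22, -46.64]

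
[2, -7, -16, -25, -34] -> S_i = 2 + -9*i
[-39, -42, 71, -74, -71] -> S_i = Random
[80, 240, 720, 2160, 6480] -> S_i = 80*3^i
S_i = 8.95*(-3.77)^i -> [8.95, -33.74, 127.21, -479.56, 1807.96]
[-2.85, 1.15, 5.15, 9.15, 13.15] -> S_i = -2.85 + 4.00*i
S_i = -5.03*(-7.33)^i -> [-5.03, 36.87, -270.26, 1980.98, -14520.58]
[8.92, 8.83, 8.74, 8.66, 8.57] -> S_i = 8.92*0.99^i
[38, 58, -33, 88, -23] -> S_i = Random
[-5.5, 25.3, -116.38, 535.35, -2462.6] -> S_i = -5.50*(-4.60)^i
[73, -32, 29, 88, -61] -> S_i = Random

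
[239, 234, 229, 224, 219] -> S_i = 239 + -5*i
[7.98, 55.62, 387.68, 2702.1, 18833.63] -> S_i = 7.98*6.97^i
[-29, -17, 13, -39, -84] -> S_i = Random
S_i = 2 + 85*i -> [2, 87, 172, 257, 342]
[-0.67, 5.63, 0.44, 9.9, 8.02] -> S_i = Random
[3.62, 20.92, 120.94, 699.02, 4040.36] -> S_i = 3.62*5.78^i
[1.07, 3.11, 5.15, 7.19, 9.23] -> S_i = 1.07 + 2.04*i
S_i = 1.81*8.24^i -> [1.81, 14.91, 122.89, 1012.65, 8344.25]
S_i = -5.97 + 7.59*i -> [-5.97, 1.62, 9.21, 16.8, 24.39]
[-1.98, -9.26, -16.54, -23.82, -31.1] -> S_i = -1.98 + -7.28*i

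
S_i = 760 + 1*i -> [760, 761, 762, 763, 764]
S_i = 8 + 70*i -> [8, 78, 148, 218, 288]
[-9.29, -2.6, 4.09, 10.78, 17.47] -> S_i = -9.29 + 6.69*i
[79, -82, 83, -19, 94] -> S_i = Random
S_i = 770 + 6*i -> [770, 776, 782, 788, 794]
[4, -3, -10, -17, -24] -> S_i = 4 + -7*i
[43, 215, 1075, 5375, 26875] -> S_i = 43*5^i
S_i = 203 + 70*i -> [203, 273, 343, 413, 483]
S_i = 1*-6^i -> [1, -6, 36, -216, 1296]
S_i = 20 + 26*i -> [20, 46, 72, 98, 124]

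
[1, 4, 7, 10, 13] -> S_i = 1 + 3*i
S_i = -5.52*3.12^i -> [-5.52, -17.22, -53.73, -167.65, -523.07]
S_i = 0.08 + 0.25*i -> [0.08, 0.33, 0.58, 0.83, 1.08]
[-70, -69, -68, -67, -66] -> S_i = -70 + 1*i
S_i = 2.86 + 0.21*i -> [2.86, 3.07, 3.28, 3.49, 3.7]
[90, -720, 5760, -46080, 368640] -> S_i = 90*-8^i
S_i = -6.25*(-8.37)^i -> [-6.25, 52.31, -437.86, 3664.85, -30674.81]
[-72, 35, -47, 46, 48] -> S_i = Random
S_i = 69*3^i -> [69, 207, 621, 1863, 5589]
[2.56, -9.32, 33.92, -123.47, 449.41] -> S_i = 2.56*(-3.64)^i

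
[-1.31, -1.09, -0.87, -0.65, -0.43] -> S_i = -1.31 + 0.22*i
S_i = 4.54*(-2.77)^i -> [4.54, -12.58, 34.83, -96.49, 267.29]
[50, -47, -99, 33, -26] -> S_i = Random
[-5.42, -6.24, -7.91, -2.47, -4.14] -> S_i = Random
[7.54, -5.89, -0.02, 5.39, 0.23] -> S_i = Random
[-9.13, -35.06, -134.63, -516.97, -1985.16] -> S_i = -9.13*3.84^i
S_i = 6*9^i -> [6, 54, 486, 4374, 39366]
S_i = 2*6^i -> [2, 12, 72, 432, 2592]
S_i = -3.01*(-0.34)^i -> [-3.01, 1.02, -0.35, 0.12, -0.04]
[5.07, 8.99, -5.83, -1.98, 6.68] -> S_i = Random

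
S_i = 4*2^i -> [4, 8, 16, 32, 64]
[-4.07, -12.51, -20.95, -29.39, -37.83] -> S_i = -4.07 + -8.44*i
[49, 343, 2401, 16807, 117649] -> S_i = 49*7^i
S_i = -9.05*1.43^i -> [-9.05, -12.94, -18.51, -26.46, -37.84]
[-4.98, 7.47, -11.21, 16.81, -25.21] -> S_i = -4.98*(-1.50)^i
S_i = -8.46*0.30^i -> [-8.46, -2.54, -0.76, -0.23, -0.07]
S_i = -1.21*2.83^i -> [-1.21, -3.42, -9.69, -27.42, -77.61]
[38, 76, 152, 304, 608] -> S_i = 38*2^i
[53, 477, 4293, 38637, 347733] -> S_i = 53*9^i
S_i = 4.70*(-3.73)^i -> [4.7, -17.53, 65.39, -243.91, 909.77]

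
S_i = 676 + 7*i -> [676, 683, 690, 697, 704]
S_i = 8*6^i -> [8, 48, 288, 1728, 10368]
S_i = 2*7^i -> [2, 14, 98, 686, 4802]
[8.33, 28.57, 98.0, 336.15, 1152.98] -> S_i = 8.33*3.43^i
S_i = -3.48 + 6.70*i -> [-3.48, 3.22, 9.92, 16.62, 23.32]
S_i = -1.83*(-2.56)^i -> [-1.83, 4.68, -11.99, 30.7, -78.6]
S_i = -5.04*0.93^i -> [-5.04, -4.69, -4.36, -4.05, -3.77]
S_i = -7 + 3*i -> [-7, -4, -1, 2, 5]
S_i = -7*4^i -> [-7, -28, -112, -448, -1792]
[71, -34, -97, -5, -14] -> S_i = Random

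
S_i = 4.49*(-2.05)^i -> [4.49, -9.2, 18.87, -38.68, 79.3]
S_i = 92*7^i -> [92, 644, 4508, 31556, 220892]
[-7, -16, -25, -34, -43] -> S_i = -7 + -9*i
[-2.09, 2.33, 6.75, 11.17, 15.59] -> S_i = -2.09 + 4.42*i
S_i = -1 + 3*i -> [-1, 2, 5, 8, 11]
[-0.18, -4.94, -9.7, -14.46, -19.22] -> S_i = -0.18 + -4.76*i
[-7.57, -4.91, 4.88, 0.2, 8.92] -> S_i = Random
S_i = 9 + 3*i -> [9, 12, 15, 18, 21]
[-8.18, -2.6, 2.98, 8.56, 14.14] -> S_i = -8.18 + 5.58*i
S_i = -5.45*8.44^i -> [-5.45, -46.0, -388.22, -3276.6, -27654.53]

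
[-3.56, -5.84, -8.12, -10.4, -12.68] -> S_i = -3.56 + -2.28*i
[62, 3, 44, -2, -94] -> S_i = Random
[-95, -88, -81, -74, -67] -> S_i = -95 + 7*i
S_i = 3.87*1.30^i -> [3.87, 5.03, 6.54, 8.5, 11.05]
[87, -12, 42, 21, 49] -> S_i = Random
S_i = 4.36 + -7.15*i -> [4.36, -2.79, -9.94, -17.09, -24.24]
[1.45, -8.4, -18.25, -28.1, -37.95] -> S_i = 1.45 + -9.85*i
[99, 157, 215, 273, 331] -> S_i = 99 + 58*i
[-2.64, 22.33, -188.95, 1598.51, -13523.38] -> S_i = -2.64*(-8.46)^i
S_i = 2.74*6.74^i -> [2.74, 18.47, 124.47, 838.94, 5654.45]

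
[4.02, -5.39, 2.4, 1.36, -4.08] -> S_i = Random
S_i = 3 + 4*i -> [3, 7, 11, 15, 19]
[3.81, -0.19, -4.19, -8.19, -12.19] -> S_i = 3.81 + -4.00*i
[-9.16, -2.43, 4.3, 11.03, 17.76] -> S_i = -9.16 + 6.73*i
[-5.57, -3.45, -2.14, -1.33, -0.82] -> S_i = -5.57*0.62^i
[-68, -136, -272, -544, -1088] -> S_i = -68*2^i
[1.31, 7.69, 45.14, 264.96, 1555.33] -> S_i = 1.31*5.87^i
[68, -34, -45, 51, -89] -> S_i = Random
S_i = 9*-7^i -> [9, -63, 441, -3087, 21609]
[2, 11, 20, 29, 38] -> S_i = 2 + 9*i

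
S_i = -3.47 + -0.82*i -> [-3.47, -4.29, -5.11, -5.93, -6.75]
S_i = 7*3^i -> [7, 21, 63, 189, 567]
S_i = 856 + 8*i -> [856, 864, 872, 880, 888]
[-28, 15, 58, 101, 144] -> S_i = -28 + 43*i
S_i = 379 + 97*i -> [379, 476, 573, 670, 767]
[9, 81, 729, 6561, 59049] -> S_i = 9*9^i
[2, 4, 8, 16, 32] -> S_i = 2*2^i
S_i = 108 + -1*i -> [108, 107, 106, 105, 104]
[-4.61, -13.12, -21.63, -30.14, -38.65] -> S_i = -4.61 + -8.51*i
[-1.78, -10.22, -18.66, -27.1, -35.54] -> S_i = -1.78 + -8.44*i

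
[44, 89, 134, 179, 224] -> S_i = 44 + 45*i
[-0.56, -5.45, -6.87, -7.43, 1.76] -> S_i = Random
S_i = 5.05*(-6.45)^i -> [5.05, -32.57, 210.09, -1355.1, 8740.38]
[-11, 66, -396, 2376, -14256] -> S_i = -11*-6^i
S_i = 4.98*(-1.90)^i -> [4.98, -9.46, 17.98, -34.16, 64.9]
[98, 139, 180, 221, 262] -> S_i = 98 + 41*i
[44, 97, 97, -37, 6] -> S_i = Random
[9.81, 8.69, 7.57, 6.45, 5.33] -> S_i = 9.81 + -1.12*i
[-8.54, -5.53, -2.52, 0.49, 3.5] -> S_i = -8.54 + 3.01*i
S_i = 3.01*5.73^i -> [3.01, 17.25, 98.83, 566.28, 3244.78]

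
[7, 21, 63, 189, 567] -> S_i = 7*3^i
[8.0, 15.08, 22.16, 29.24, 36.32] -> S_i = 8.00 + 7.08*i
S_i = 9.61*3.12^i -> [9.61, 29.98, 93.55, 291.87, 910.63]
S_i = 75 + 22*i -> [75, 97, 119, 141, 163]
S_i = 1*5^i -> [1, 5, 25, 125, 625]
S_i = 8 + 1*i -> [8, 9, 10, 11, 12]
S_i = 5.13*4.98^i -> [5.13, 25.55, 127.23, 633.59, 3155.26]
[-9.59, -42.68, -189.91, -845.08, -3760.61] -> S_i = -9.59*4.45^i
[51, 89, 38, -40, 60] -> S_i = Random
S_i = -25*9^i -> [-25, -225, -2025, -18225, -164025]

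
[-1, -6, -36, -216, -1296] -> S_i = -1*6^i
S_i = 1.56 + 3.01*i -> [1.56, 4.57, 7.58, 10.59, 13.6]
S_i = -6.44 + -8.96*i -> [-6.44, -15.4, -24.36, -33.32, -42.28]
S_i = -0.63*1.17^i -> [-0.63, -0.74, -0.86, -1.01, -1.18]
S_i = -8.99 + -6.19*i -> [-8.99, -15.18, -21.37, -27.56, -33.75]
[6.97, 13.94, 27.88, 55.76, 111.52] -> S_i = 6.97*2.00^i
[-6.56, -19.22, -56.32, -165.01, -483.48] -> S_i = -6.56*2.93^i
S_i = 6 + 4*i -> [6, 10, 14, 18, 22]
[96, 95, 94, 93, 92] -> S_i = 96 + -1*i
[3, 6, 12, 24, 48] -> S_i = 3*2^i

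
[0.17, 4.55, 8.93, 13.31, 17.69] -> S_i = 0.17 + 4.38*i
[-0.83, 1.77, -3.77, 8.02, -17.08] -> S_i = -0.83*(-2.13)^i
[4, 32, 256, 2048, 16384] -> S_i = 4*8^i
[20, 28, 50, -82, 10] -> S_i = Random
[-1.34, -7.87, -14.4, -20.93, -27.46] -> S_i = -1.34 + -6.53*i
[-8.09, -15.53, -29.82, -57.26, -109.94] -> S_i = -8.09*1.92^i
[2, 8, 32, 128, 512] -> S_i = 2*4^i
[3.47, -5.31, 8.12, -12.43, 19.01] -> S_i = 3.47*(-1.53)^i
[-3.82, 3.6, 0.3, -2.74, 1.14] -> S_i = Random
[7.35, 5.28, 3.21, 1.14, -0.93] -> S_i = 7.35 + -2.07*i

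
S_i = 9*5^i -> [9, 45, 225, 1125, 5625]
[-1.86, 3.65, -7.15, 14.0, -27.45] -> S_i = -1.86*(-1.96)^i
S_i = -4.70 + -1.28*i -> [-4.7, -5.98, -7.26, -8.54, -9.82]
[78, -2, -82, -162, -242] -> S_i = 78 + -80*i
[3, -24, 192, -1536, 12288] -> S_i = 3*-8^i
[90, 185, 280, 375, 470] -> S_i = 90 + 95*i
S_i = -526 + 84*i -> [-526, -442, -358, -274, -190]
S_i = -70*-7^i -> [-70, 490, -3430, 24010, -168070]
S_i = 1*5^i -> [1, 5, 25, 125, 625]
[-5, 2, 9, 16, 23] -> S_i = -5 + 7*i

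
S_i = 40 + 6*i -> [40, 46, 52, 58, 64]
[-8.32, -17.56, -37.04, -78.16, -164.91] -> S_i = -8.32*2.11^i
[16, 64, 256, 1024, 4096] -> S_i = 16*4^i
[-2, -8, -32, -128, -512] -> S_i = -2*4^i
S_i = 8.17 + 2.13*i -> [8.17, 10.3, 12.43, 14.56, 16.69]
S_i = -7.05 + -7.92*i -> [-7.05, -14.97, -22.89, -30.81, -38.73]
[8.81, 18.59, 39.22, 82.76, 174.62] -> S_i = 8.81*2.11^i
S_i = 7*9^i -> [7, 63, 567, 5103, 45927]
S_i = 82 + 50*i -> [82, 132, 182, 232, 282]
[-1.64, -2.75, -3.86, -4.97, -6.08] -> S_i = -1.64 + -1.11*i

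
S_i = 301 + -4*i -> [301, 297, 293, 289, 285]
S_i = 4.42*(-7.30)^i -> [4.42, -32.27, 235.54, -1719.46, 12552.02]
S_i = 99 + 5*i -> [99, 104, 109, 114, 119]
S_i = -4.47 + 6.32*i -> [-4.47, 1.85, 8.17, 14.49, 20.81]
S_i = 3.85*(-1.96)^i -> [3.85, -7.55, 14.79, -28.99, 56.82]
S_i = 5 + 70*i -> [5, 75, 145, 215, 285]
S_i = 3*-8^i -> [3, -24, 192, -1536, 12288]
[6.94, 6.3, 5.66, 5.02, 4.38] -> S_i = 6.94 + -0.64*i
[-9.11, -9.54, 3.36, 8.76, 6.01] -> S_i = Random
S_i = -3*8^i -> [-3, -24, -192, -1536, -12288]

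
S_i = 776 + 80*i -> [776, 856, 936, 1016, 1096]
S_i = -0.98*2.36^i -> [-0.98, -2.31, -5.46, -12.88, -30.4]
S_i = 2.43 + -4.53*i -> [2.43, -2.1, -6.63, -11.16, -15.69]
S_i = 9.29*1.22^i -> [9.29, 11.33, 13.83, 16.87, 20.58]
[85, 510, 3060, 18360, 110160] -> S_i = 85*6^i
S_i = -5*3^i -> [-5, -15, -45, -135, -405]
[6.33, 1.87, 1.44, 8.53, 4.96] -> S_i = Random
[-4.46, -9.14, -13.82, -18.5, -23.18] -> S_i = -4.46 + -4.68*i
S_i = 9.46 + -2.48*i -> [9.46, 6.98, 4.5, 2.02, -0.46]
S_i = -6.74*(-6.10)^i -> [-6.74, 41.11, -250.8, 1529.85, -9332.1]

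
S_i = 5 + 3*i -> [5, 8, 11, 14, 17]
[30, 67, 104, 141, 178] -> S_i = 30 + 37*i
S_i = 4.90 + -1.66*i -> [4.9, 3.24, 1.58, -0.08, -1.74]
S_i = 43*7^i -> [43, 301, 2107, 14749, 103243]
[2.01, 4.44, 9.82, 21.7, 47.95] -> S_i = 2.01*2.21^i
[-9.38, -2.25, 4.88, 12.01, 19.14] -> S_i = -9.38 + 7.13*i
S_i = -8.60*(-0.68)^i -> [-8.6, 5.85, -3.98, 2.7, -1.84]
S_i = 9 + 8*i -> [9, 17, 25, 33, 41]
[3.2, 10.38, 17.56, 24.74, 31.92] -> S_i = 3.20 + 7.18*i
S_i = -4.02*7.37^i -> [-4.02, -29.63, -218.35, -1609.27, -11860.31]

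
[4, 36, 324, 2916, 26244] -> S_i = 4*9^i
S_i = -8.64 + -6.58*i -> [-8.64, -15.22, -21.8, -28.38, -34.96]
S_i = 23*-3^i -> [23, -69, 207, -621, 1863]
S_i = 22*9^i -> [22, 198, 1782, 16038, 144342]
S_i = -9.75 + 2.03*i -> [-9.75, -7.72, -5.69, -3.66, -1.63]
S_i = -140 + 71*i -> [-140, -69, 2, 73, 144]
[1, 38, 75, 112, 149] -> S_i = 1 + 37*i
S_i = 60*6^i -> [60, 360, 2160, 12960, 77760]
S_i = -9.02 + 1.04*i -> [-9.02, -7.98, -6.94, -5.9, -4.86]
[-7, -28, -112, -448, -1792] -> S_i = -7*4^i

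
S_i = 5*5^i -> [5, 25, 125, 625, 3125]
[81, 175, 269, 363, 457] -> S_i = 81 + 94*i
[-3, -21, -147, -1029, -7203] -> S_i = -3*7^i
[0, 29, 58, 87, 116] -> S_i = 0 + 29*i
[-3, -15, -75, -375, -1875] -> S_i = -3*5^i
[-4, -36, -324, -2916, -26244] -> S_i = -4*9^i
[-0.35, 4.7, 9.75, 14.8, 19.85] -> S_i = -0.35 + 5.05*i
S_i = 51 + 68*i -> [51, 119, 187, 255, 323]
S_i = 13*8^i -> [13, 104, 832, 6656, 53248]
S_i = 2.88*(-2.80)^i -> [2.88, -8.06, 22.58, -63.22, 177.02]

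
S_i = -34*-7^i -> [-34, 238, -1666, 11662, -81634]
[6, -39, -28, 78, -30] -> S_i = Random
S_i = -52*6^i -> [-52, -312, -1872, -11232, -67392]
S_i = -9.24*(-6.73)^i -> [-9.24, 62.19, -418.51, 2816.55, -18955.37]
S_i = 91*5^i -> [91, 455, 2275, 11375, 56875]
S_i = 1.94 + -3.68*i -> [1.94, -1.74, -5.42, -9.1, -12.78]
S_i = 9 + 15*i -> [9, 24, 39, 54, 69]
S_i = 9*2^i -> [9, 18, 36, 72, 144]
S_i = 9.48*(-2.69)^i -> [9.48, -25.5, 68.6, -184.53, 496.38]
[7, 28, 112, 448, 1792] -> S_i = 7*4^i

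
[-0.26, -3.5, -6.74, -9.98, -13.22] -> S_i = -0.26 + -3.24*i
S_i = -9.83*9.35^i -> [-9.83, -91.91, -859.36, -8035.05, -75127.68]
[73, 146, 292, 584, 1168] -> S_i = 73*2^i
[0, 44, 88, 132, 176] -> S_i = 0 + 44*i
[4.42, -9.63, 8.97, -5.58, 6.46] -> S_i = Random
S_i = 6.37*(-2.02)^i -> [6.37, -12.87, 25.99, -52.5, 106.06]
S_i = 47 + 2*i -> [47, 49, 51, 53, 55]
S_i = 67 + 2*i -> [67, 69, 71, 73, 75]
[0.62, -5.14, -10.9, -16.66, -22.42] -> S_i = 0.62 + -5.76*i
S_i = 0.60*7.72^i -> [0.6, 4.63, 35.76, 276.06, 2131.18]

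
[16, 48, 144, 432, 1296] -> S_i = 16*3^i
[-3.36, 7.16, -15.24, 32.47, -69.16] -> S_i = -3.36*(-2.13)^i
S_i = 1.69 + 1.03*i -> [1.69, 2.72, 3.75, 4.78, 5.81]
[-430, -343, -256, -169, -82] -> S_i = -430 + 87*i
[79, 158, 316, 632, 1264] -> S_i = 79*2^i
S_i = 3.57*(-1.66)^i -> [3.57, -5.93, 9.84, -16.33, 27.11]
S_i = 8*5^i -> [8, 40, 200, 1000, 5000]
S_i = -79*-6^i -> [-79, 474, -2844, 17064, -102384]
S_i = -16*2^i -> [-16, -32, -64, -128, -256]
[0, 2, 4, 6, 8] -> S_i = 0 + 2*i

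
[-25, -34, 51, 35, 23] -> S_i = Random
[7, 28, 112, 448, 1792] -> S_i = 7*4^i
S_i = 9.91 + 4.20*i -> [9.91, 14.11, 18.31, 22.51, 26.71]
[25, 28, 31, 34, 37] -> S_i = 25 + 3*i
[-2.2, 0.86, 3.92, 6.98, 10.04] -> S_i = -2.20 + 3.06*i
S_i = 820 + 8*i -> [820, 828, 836, 844, 852]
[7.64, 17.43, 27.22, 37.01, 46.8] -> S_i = 7.64 + 9.79*i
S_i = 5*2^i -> [5, 10, 20, 40, 80]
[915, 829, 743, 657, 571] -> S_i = 915 + -86*i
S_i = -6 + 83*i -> [-6, 77, 160, 243, 326]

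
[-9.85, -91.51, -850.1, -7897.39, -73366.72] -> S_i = -9.85*9.29^i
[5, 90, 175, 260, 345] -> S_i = 5 + 85*i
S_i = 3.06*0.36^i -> [3.06, 1.1, 0.4, 0.14, 0.05]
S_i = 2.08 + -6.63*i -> [2.08, -4.55, -11.18, -17.81, -24.44]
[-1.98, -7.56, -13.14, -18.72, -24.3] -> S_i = -1.98 + -5.58*i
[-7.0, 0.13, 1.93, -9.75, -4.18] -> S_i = Random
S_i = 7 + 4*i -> [7, 11, 15, 19, 23]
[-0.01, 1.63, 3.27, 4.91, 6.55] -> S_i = -0.01 + 1.64*i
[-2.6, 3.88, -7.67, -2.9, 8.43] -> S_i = Random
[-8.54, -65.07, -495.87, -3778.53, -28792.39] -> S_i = -8.54*7.62^i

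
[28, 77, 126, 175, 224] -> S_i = 28 + 49*i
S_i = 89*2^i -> [89, 178, 356, 712, 1424]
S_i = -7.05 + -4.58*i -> [-7.05, -11.63, -16.21, -20.79, -25.37]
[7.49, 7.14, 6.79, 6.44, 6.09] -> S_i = 7.49 + -0.35*i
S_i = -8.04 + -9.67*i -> [-8.04, -17.71, -27.38, -37.05, -46.72]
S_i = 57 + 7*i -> [57, 64, 71, 78, 85]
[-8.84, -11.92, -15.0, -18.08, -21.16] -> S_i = -8.84 + -3.08*i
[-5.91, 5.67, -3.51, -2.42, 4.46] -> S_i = Random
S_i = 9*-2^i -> [9, -18, 36, -72, 144]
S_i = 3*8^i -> [3, 24, 192, 1536, 12288]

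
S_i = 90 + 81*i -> [90, 171, 252, 333, 414]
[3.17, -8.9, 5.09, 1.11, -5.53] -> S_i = Random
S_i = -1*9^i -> [-1, -9, -81, -729, -6561]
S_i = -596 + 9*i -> [-596, -587, -578, -569, -560]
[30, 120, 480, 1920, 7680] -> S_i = 30*4^i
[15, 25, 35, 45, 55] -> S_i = 15 + 10*i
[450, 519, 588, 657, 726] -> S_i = 450 + 69*i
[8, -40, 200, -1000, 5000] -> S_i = 8*-5^i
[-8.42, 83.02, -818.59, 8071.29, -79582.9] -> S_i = -8.42*(-9.86)^i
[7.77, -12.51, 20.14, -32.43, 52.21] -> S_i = 7.77*(-1.61)^i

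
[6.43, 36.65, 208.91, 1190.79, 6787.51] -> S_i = 6.43*5.70^i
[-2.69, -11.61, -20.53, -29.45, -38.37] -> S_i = -2.69 + -8.92*i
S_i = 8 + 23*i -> [8, 31, 54, 77, 100]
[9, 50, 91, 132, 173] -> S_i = 9 + 41*i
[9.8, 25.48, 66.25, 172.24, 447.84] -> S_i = 9.80*2.60^i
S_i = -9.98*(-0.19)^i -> [-9.98, 1.9, -0.36, 0.07, -0.01]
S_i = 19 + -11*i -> [19, 8, -3, -14, -25]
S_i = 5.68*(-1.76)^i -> [5.68, -10.0, 17.59, -30.97, 54.5]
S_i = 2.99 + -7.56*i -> [2.99, -4.57, -12.13, -19.69, -27.25]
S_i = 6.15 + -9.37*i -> [6.15, -3.22, -12.59, -21.96, -31.33]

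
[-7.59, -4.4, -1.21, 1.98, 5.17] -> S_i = -7.59 + 3.19*i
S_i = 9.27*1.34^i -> [9.27, 12.42, 16.65, 22.3, 29.89]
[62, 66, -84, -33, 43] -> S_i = Random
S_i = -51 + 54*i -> [-51, 3, 57, 111, 165]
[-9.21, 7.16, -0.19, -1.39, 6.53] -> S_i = Random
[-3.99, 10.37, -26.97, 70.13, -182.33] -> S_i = -3.99*(-2.60)^i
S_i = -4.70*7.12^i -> [-4.7, -33.46, -238.26, -1696.44, -12078.63]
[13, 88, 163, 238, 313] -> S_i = 13 + 75*i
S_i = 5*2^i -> [5, 10, 20, 40, 80]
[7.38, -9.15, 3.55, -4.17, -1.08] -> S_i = Random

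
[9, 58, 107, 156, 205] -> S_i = 9 + 49*i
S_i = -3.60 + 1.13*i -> [-3.6, -2.47, -1.34, -0.21, 0.92]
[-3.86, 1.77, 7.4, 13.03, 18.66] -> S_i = -3.86 + 5.63*i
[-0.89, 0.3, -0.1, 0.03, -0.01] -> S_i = -0.89*(-0.34)^i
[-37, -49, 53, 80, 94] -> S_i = Random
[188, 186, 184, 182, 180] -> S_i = 188 + -2*i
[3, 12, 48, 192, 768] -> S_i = 3*4^i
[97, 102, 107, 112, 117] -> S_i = 97 + 5*i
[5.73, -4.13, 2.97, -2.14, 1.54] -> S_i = 5.73*(-0.72)^i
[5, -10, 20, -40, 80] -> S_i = 5*-2^i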